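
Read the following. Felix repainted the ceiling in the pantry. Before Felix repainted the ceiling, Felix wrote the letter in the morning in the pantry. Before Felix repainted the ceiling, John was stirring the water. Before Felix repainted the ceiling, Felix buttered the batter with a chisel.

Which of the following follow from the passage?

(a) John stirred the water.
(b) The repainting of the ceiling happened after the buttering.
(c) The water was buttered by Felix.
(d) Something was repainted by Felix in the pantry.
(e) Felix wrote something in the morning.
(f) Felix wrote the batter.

(a) Entailed — 'stir' is an activity; 'was stirring' entails that some stirring happened, so 'stirred' holds.
(b) Entailed — the narrative places the buttering before the repainting.
(c) Not entailed — Felix buttered the batter, not the water; the water belongs to the stirring event.
(d) Entailed — every conjunct here is already in the original repainting event.
(e) Entailed — dropping 'in the pantry' and generalizing the patient leaves a sub-description the original still satisfies.
(f) Not entailed — Felix wrote the letter, not the batter; the batter belongs to the buttering event.

(a), (b), (d), (e)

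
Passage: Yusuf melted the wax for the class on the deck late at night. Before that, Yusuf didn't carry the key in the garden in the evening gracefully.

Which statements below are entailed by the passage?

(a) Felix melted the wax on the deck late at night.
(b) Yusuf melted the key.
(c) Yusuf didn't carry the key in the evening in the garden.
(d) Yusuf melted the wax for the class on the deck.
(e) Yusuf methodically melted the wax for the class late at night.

(d)

(a) Not entailed — the passage has Yusuf melting the wax, not Felix.
(b) Not entailed — Yusuf melted the wax, not the key; the key belongs to the carrying event.
(c) Not entailed — dropping 'gracefully' under negation is not valid — the original leaves open that Yusuf carried the key some other way.
(d) Entailed — dropping 'late at night' leaves a sub-description the original still satisfies.
(e) Not entailed — 'methodically' adds information not in the original event.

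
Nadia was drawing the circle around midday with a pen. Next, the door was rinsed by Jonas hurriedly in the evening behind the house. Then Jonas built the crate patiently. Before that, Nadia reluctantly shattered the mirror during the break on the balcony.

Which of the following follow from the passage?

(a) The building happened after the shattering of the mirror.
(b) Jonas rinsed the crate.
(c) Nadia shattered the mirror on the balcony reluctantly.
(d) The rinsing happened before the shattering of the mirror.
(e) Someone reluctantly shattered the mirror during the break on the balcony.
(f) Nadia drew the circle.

(a), (c), (e)

(a) Entailed — the narrative places the shattering before the building.
(b) Not entailed — Jonas rinsed the door, not the crate; the crate belongs to the building event.
(c) Entailed — this follows by dropping conjuncts from the shattering event's description.
(d) Not entailed — the narrative doesn't order the rinsing relative to the shattering.
(e) Entailed — every conjunct here is already in the original shattering event.
(f) Not entailed — 'was drawing' is progressive on an accomplishment; it does not entail the completed 'drew'.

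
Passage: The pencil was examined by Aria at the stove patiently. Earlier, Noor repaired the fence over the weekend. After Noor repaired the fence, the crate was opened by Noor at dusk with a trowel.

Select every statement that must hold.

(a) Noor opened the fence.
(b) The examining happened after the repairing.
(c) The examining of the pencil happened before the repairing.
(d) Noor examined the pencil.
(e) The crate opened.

(a) Not entailed — Noor opened the crate, not the fence; the fence belongs to the repairing event.
(b) Entailed — the narrative places the repairing before the examining.
(c) Not entailed — the narrative places the repairing before the examining, not after.
(d) Not entailed — the passage has Aria examining the pencil, not Noor.
(e) Entailed — 'Noor opened the crate' is causative; it entails the inchoative 'the crate opened'.

(b), (e)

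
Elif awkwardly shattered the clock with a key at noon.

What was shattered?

'the clock' marks the patient of the shattering event.

the clock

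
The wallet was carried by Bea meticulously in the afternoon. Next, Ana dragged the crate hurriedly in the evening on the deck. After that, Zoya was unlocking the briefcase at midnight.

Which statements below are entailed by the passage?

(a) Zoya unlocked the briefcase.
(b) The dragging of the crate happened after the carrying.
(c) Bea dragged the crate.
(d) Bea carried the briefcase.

(a) Not entailed — 'was unlocking' is progressive on an accomplishment; it does not entail the completed 'unlocked'.
(b) Entailed — the narrative places the carrying before the dragging.
(c) Not entailed — the passage has Ana dragging the crate, not Bea.
(d) Not entailed — Bea carried the wallet, not the briefcase; the briefcase belongs to the unlocking event.

(b)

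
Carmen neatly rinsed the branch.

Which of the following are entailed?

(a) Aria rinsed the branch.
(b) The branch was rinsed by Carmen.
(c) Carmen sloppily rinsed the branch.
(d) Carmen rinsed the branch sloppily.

(a) Not entailed — the passage has Carmen rinsing the branch, not Aria.
(b) Entailed — this follows by dropping conjuncts from the rinsing event's description.
(c) Not entailed — 'sloppily' adds a manner not in (and inconsistent with) the original.
(d) Not entailed — 'sloppily' adds a manner not in (and inconsistent with) the original.

(b)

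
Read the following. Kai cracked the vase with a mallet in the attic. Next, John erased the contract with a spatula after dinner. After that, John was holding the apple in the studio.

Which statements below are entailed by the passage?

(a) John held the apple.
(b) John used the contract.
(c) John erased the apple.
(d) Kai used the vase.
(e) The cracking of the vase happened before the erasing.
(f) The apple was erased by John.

(a) Entailed — 'hold' is an activity; 'was holding' entails that some holding happened, so 'held' holds.
(b) Not entailed — the contract is the patient, not an instrument — John used a spatula.
(c) Not entailed — John erased the contract, not the apple; the apple belongs to the holding event.
(d) Not entailed — the vase is the patient, not an instrument — Kai used a mallet.
(e) Entailed — the narrative places the cracking before the erasing.
(f) Not entailed — John erased the contract, not the apple; the apple belongs to the holding event.

(a), (e)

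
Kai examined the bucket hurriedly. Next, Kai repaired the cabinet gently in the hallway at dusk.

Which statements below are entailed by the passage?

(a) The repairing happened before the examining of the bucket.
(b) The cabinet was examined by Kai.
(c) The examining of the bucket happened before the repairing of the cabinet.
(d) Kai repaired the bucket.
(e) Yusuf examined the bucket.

(a) Not entailed — the narrative places the examining before the repairing, not after.
(b) Not entailed — Kai examined the bucket, not the cabinet; the cabinet belongs to the repairing event.
(c) Entailed — the narrative places the examining before the repairing.
(d) Not entailed — Kai repaired the cabinet, not the bucket; the bucket belongs to the examining event.
(e) Not entailed — the passage has Kai examining the bucket, not Yusuf.

(c)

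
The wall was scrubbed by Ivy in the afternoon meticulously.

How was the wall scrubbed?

'meticulously' marks the manner of the scrubbing event.

meticulously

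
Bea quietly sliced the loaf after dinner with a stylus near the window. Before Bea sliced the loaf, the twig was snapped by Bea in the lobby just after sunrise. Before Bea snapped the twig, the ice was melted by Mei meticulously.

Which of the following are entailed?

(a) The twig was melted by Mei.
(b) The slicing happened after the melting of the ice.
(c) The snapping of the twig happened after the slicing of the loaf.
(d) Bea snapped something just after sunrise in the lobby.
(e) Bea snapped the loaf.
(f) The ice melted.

(b), (d), (f)

(a) Not entailed — Mei melted the ice, not the twig; the twig belongs to the snapping event.
(b) Entailed — the narrative places the melting before the slicing.
(c) Not entailed — the narrative places the snapping before the slicing, not after.
(d) Entailed — the original entails any weakening of itself; this just generalizes the patient.
(e) Not entailed — Bea snapped the twig, not the loaf; the loaf belongs to the slicing event.
(f) Entailed — 'Mei melted the ice' is causative; it entails the inchoative 'the ice melted'.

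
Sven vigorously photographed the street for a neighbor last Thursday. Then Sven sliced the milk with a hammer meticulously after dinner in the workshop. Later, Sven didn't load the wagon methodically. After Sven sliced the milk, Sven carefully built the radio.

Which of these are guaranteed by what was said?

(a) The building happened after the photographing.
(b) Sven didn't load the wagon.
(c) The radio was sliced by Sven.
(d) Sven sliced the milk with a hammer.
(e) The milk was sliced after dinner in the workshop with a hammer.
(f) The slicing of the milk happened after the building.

(a) Entailed — the narrative places the photographing before the building.
(b) Not entailed — dropping 'methodically' under negation is not valid — the original leaves open that Sven loaded the wagon some other way.
(c) Not entailed — Sven sliced the milk, not the radio; the radio belongs to the building event.
(d) Entailed — every conjunct here is already in the original slicing event.
(e) Entailed — every conjunct here is already in the original slicing event.
(f) Not entailed — the narrative places the slicing before the building, not after.

(a), (d), (e)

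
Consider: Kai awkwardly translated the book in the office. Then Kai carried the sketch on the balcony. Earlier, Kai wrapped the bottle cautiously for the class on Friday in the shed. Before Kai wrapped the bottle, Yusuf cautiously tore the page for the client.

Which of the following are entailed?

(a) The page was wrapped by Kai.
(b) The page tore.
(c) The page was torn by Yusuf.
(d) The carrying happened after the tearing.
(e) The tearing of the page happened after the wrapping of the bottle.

(b), (c), (d)

(a) Not entailed — Kai wrapped the bottle, not the page; the page belongs to the tearing event.
(b) Entailed — 'Yusuf tore the page' is causative; it entails the inchoative 'the page tore'.
(c) Entailed — dropping 'for the client', 'cautiously' leaves a sub-description the original still satisfies.
(d) Entailed — the narrative places the tearing before the carrying.
(e) Not entailed — the narrative places the tearing before the wrapping, not after.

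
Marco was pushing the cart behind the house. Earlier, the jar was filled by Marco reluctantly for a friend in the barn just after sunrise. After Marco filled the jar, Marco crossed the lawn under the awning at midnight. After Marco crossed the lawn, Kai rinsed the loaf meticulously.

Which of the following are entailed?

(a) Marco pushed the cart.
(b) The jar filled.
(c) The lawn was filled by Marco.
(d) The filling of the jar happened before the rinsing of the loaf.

(a), (b), (d)

(a) Entailed — 'push' is an activity; 'was pushing' entails that some pushing happened, so 'pushed' holds.
(b) Entailed — 'Marco filled the jar' is causative; it entails the inchoative 'the jar filled'.
(c) Not entailed — Marco filled the jar, not the lawn; the lawn belongs to the crossing event.
(d) Entailed — the narrative places the filling before the rinsing.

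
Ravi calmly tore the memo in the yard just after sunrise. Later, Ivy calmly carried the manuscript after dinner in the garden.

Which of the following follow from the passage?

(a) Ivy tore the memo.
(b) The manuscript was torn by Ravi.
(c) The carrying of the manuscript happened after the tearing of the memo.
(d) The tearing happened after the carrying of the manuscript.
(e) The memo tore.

(a) Not entailed — the passage has Ravi tearing the memo, not Ivy.
(b) Not entailed — Ravi tore the memo, not the manuscript; the manuscript belongs to the carrying event.
(c) Entailed — the narrative places the tearing before the carrying.
(d) Not entailed — the narrative places the tearing before the carrying, not after.
(e) Entailed — 'Ravi tore the memo' is causative; it entails the inchoative 'the memo tore'.

(c), (e)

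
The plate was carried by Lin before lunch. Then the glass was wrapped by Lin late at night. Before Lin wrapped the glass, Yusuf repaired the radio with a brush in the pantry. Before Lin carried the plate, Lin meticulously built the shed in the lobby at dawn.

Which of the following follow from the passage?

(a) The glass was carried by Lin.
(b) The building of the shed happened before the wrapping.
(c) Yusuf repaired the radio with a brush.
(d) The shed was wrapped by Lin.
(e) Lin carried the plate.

(b), (c), (e)

(a) Not entailed — Lin carried the plate, not the glass; the glass belongs to the wrapping event.
(b) Entailed — the narrative places the building before the wrapping.
(c) Entailed — the original entails any weakening of itself; this just drops 'in the pantry'.
(d) Not entailed — Lin wrapped the glass, not the shed; the shed belongs to the building event.
(e) Entailed — dropping 'before lunch' leaves a sub-description the original still satisfies.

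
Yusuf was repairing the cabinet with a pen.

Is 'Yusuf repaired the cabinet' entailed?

no

'was repairing' is progressive; for an accomplishment like 'repair the cabinet', it doesn't entail completion.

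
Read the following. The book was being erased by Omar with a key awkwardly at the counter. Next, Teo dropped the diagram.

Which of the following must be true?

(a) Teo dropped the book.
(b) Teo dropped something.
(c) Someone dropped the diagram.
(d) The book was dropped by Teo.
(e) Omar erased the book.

(a) Not entailed — Teo dropped the diagram, not the book; the book belongs to the erasing event.
(b) Entailed — generalizing the patient leaves a sub-description the original still satisfies.
(c) Entailed — the original entails any weakening of itself; this just generalizes the agent.
(d) Not entailed — Teo dropped the diagram, not the book; the book belongs to the erasing event.
(e) Not entailed — 'was erasing' is progressive on an accomplishment; it does not entail the completed 'erased'.

(b), (c)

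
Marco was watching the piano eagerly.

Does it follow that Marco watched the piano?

'watch' is atelic; if Marco was watching the piano, then Marco watched the piano (for some time).

yes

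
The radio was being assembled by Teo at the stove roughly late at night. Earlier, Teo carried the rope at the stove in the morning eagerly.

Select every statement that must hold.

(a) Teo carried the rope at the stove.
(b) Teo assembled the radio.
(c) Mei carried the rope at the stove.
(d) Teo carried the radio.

(a) Entailed — dropping 'eagerly', 'in the morning' leaves a sub-description the original still satisfies.
(b) Not entailed — 'was assembling' is progressive on an accomplishment; it does not entail the completed 'assembled'.
(c) Not entailed — the passage has Teo carrying the rope, not Mei.
(d) Not entailed — Teo carried the rope, not the radio; the radio belongs to the assembling event.

(a)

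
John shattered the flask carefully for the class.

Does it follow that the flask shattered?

yes

'John shattered the flask' is the causative; it entails the inchoative 'the flask shattered'.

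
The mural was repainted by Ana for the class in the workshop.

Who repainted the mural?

Ana

'Ana' marks the agent of the repainting event.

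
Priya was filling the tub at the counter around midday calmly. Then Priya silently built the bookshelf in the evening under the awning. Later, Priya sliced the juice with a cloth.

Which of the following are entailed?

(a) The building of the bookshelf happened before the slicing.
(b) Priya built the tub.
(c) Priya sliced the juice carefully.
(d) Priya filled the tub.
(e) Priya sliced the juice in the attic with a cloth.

(a) Entailed — the narrative places the building before the slicing.
(b) Not entailed — Priya built the bookshelf, not the tub; the tub belongs to the filling event.
(c) Not entailed — 'carefully' adds information not in the original event.
(d) Not entailed — 'was filling' is progressive on an accomplishment; it does not entail the completed 'filled'.
(e) Not entailed — 'in the attic' adds information not in the original event.

(a)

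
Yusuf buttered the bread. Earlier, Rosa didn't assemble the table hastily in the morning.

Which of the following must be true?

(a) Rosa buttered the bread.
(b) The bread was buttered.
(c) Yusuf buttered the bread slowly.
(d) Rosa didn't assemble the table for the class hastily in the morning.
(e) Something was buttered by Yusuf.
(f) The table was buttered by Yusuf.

(b), (d), (e)

(a) Not entailed — the passage has Yusuf buttering the bread, not Rosa.
(b) Entailed — every conjunct here is already in the original buttering event.
(c) Not entailed — 'slowly' adds information not in the original event.
(d) Entailed — under negation, adding a further restriction is entailed: if no such assembling event occurred, none occurred for the class either.
(e) Entailed — every conjunct here is already in the original buttering event.
(f) Not entailed — Yusuf buttered the bread, not the table; the table belongs to the assembling event.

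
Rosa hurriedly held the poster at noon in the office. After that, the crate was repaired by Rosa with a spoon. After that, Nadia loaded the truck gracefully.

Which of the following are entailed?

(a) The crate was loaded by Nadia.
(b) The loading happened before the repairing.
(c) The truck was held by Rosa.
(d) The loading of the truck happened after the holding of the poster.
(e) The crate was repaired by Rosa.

(d), (e)

(a) Not entailed — Nadia loaded the truck, not the crate; the crate belongs to the repairing event.
(b) Not entailed — the narrative places the repairing before the loading, not after.
(c) Not entailed — Rosa held the poster, not the truck; the truck belongs to the loading event.
(d) Entailed — the narrative places the holding before the loading.
(e) Entailed — dropping 'with a spoon' leaves a sub-description the original still satisfies.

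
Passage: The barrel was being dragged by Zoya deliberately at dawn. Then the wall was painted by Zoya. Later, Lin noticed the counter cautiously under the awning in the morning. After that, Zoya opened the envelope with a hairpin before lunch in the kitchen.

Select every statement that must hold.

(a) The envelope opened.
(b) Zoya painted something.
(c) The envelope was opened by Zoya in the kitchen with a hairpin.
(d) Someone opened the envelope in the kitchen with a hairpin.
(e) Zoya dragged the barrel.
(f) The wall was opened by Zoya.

(a), (b), (c), (d), (e)

(a) Entailed — 'Zoya opened the envelope' is causative; it entails the inchoative 'the envelope opened'.
(b) Entailed — the original entails any weakening of itself; this just generalizes the patient.
(c) Entailed — this follows by dropping conjuncts from the opening event's description.
(d) Entailed — the original entails any weakening of itself; this just drops 'before lunch' and generalizes the agent.
(e) Entailed — 'drag' is an activity; 'was dragging' entails that some dragging happened, so 'dragged' holds.
(f) Not entailed — Zoya opened the envelope, not the wall; the wall belongs to the painting event.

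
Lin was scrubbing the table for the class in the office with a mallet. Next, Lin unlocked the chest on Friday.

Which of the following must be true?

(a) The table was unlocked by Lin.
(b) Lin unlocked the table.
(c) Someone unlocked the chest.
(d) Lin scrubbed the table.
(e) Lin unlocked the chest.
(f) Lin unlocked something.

(a) Not entailed — Lin unlocked the chest, not the table; the table belongs to the scrubbing event.
(b) Not entailed — Lin unlocked the chest, not the table; the table belongs to the scrubbing event.
(c) Entailed — dropping 'on Friday' and generalizing the agent leaves a sub-description the original still satisfies.
(d) Entailed — 'scrub' is an activity; 'was scrubbing' entails that some scrubbing happened, so 'scrubbed' holds.
(e) Entailed — dropping 'on Friday' leaves a sub-description the original still satisfies.
(f) Entailed — the original entails any weakening of itself; this just drops 'on Friday' and generalizes the patient.

(c), (d), (e), (f)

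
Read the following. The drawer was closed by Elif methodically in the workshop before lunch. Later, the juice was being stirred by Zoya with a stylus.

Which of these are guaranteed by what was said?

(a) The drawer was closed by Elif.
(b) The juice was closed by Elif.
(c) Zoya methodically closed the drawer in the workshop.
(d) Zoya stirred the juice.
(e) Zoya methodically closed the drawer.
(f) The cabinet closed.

(a), (d)

(a) Entailed — this follows by dropping conjuncts from the closing event's description.
(b) Not entailed — Elif closed the drawer, not the juice; the juice belongs to the stirring event.
(c) Not entailed — the passage has Elif closing the drawer, not Zoya.
(d) Entailed — 'stir' is an activity; 'was stirring' entails that some stirring happened, so 'stirred' holds.
(e) Not entailed — the passage has Elif closing the drawer, not Zoya.
(f) Not entailed — the drawer is what closed, not the cabinet.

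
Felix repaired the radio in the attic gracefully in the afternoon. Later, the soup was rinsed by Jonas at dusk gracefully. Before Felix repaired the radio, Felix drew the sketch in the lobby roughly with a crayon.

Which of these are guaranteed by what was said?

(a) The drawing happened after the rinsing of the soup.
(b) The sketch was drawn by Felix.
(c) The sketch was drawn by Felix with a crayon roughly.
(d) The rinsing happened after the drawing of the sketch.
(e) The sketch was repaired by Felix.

(b), (c), (d)

(a) Not entailed — the narrative places the drawing before the rinsing, not after.
(b) Entailed — dropping 'roughly', 'with a crayon', 'in the lobby' leaves a sub-description the original still satisfies.
(c) Entailed — the original entails any weakening of itself; this just drops 'in the lobby'.
(d) Entailed — the narrative places the drawing before the rinsing.
(e) Not entailed — Felix repaired the radio, not the sketch; the sketch belongs to the drawing event.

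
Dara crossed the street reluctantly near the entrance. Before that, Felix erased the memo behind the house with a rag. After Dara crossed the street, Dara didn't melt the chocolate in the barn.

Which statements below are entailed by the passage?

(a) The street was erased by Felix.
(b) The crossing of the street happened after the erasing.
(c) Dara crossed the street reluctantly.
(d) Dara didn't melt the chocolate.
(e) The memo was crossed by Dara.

(b), (c)

(a) Not entailed — Felix erased the memo, not the street; the street belongs to the crossing event.
(b) Entailed — the narrative places the erasing before the crossing.
(c) Entailed — every conjunct here is already in the original crossing event.
(d) Not entailed — dropping 'in the barn' under negation is not valid — the original leaves open that Dara melted the chocolate some other way.
(e) Not entailed — Dara crossed the street, not the memo; the memo belongs to the erasing event.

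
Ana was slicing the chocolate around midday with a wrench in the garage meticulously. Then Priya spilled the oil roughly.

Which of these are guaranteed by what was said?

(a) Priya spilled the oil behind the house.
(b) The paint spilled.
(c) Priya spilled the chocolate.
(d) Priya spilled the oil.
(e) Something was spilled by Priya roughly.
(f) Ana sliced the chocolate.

(a) Not entailed — 'behind the house' adds information not in the original event.
(b) Not entailed — the oil is what spilled, not the paint.
(c) Not entailed — Priya spilled the oil, not the chocolate; the chocolate belongs to the slicing event.
(d) Entailed — this follows by dropping conjuncts from the spilling event's description.
(e) Entailed — every conjunct here is already in the original spilling event.
(f) Not entailed — 'was slicing' is progressive on an accomplishment; it does not entail the completed 'sliced'.

(d), (e)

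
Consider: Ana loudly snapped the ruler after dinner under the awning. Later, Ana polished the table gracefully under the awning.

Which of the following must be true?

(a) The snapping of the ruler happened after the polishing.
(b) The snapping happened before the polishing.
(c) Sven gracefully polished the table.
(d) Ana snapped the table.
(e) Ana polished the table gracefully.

(b), (e)

(a) Not entailed — the narrative places the snapping before the polishing, not after.
(b) Entailed — the narrative places the snapping before the polishing.
(c) Not entailed — the passage has Ana polishing the table, not Sven.
(d) Not entailed — Ana snapped the ruler, not the table; the table belongs to the polishing event.
(e) Entailed — the original entails any weakening of itself; this just drops 'under the awning'.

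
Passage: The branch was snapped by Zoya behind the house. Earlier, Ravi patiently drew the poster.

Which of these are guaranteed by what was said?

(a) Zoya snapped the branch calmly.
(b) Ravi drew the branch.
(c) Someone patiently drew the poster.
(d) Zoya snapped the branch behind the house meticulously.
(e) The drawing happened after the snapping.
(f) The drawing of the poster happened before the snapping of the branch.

(a) Not entailed — 'calmly' adds information not in the original event.
(b) Not entailed — Ravi drew the poster, not the branch; the branch belongs to the snapping event.
(c) Entailed — every conjunct here is already in the original drawing event.
(d) Not entailed — 'meticulously' adds information not in the original event.
(e) Not entailed — the narrative places the drawing before the snapping, not after.
(f) Entailed — the narrative places the drawing before the snapping.

(c), (f)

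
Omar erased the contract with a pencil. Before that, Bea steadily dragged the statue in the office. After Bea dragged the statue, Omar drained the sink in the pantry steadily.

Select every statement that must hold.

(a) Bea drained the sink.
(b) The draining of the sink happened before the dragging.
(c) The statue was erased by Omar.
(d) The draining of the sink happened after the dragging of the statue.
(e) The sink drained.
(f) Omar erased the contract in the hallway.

(d), (e)

(a) Not entailed — the passage has Omar draining the sink, not Bea.
(b) Not entailed — the narrative places the dragging before the draining, not after.
(c) Not entailed — Omar erased the contract, not the statue; the statue belongs to the dragging event.
(d) Entailed — the narrative places the dragging before the draining.
(e) Entailed — 'Omar drained the sink' is causative; it entails the inchoative 'the sink drained'.
(f) Not entailed — 'in the hallway' adds information not in the original event.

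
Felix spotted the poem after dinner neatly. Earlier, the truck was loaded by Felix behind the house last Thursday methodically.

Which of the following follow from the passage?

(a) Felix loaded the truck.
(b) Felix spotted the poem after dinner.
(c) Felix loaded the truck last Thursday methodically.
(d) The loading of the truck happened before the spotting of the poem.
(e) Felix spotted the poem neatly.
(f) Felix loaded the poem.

(a), (b), (c), (d), (e)

(a) Entailed — the original entails any weakening of itself; this just drops 'last Thursday', 'methodically', 'behind the house'.
(b) Entailed — the original entails any weakening of itself; this just drops 'neatly'.
(c) Entailed — this follows by dropping conjuncts from the loading event's description.
(d) Entailed — the narrative places the loading before the spotting.
(e) Entailed — every conjunct here is already in the original spotting event.
(f) Not entailed — Felix loaded the truck, not the poem; the poem belongs to the spotting event.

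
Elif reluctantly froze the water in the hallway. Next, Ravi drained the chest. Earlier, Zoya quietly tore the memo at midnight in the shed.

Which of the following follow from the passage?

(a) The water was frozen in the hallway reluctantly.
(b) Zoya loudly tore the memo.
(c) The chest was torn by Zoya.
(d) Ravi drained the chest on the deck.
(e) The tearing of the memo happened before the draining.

(a) Entailed — generalizing the agent leaves a sub-description the original still satisfies.
(b) Not entailed — 'loudly' adds a manner not in (and inconsistent with) the original.
(c) Not entailed — Zoya tore the memo, not the chest; the chest belongs to the draining event.
(d) Not entailed — 'on the deck' adds information not in the original event.
(e) Entailed — the narrative places the tearing before the draining.

(a), (e)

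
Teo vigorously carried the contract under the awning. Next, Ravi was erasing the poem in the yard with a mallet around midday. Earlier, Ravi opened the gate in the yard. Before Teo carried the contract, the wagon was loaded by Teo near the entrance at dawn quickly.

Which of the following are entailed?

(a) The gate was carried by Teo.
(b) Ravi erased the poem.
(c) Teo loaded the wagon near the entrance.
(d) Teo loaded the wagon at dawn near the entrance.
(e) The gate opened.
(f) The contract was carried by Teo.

(c), (d), (e), (f)

(a) Not entailed — Teo carried the contract, not the gate; the gate belongs to the opening event.
(b) Not entailed — 'was erasing' is progressive on an accomplishment; it does not entail the completed 'erased'.
(c) Entailed — dropping 'at dawn', 'quickly' leaves a sub-description the original still satisfies.
(d) Entailed — this follows by dropping conjuncts from the loading event's description.
(e) Entailed — 'Ravi opened the gate' is causative; it entails the inchoative 'the gate opened'.
(f) Entailed — the original entails any weakening of itself; this just drops 'under the awning', 'vigorously'.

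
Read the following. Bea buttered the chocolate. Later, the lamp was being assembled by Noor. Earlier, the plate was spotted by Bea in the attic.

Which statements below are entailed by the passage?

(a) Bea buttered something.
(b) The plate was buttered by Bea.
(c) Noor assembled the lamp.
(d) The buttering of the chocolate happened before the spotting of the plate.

(a) Entailed — this follows by dropping conjuncts from the buttering event's description.
(b) Not entailed — Bea buttered the chocolate, not the plate; the plate belongs to the spotting event.
(c) Not entailed — 'was assembling' is progressive on an accomplishment; it does not entail the completed 'assembled'.
(d) Not entailed — the narrative doesn't order the buttering relative to the spotting.

(a)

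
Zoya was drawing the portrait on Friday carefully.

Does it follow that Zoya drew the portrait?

'was drawing' is progressive; for an accomplishment like 'draw the portrait', it doesn't entail completion.

no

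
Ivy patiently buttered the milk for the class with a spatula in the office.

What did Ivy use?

a spatula

'with a spatula' marks the instrument of the buttering event.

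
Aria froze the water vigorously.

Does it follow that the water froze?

'Aria froze the water' is the causative; it entails the inchoative 'the water froze'.

yes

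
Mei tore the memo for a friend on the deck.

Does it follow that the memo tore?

yes

'Mei tore the memo' is the causative; it entails the inchoative 'the memo tore'.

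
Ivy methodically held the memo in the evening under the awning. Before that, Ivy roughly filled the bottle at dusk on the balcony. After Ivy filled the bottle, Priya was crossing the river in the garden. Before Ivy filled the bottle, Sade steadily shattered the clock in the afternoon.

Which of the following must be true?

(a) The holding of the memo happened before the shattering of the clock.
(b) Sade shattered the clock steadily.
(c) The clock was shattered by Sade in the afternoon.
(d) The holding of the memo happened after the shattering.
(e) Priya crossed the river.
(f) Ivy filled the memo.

(a) Not entailed — the narrative places the shattering before the holding, not after.
(b) Entailed — every conjunct here is already in the original shattering event.
(c) Entailed — every conjunct here is already in the original shattering event.
(d) Entailed — the narrative places the shattering before the holding.
(e) Not entailed — 'was crossing' is progressive on an accomplishment; it does not entail the completed 'crossed'.
(f) Not entailed — Ivy filled the bottle, not the memo; the memo belongs to the holding event.

(b), (c), (d)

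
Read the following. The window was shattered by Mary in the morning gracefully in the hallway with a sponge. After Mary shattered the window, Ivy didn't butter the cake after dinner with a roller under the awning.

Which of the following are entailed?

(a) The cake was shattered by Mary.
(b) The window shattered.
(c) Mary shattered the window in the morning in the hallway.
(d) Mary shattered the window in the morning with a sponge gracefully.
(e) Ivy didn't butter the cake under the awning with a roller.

(b), (c), (d)

(a) Not entailed — Mary shattered the window, not the cake; the cake belongs to the buttering event.
(b) Entailed — 'Mary shattered the window' is causative; it entails the inchoative 'the window shattered'.
(c) Entailed — dropping 'gracefully', 'with a sponge' leaves a sub-description the original still satisfies.
(d) Entailed — this follows by dropping conjuncts from the shattering event's description.
(e) Not entailed — dropping 'after dinner' under negation is not valid — the original leaves open that Ivy buttered the cake some other way.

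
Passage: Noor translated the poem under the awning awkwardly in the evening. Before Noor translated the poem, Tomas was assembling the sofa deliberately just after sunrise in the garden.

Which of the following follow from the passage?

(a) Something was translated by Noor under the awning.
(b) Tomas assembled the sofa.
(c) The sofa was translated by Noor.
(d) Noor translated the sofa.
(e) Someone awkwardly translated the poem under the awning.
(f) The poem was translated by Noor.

(a) Entailed — dropping 'in the evening', 'awkwardly' and generalizing the patient leaves a sub-description the original still satisfies.
(b) Not entailed — 'was assembling' is progressive on an accomplishment; it does not entail the completed 'assembled'.
(c) Not entailed — Noor translated the poem, not the sofa; the sofa belongs to the assembling event.
(d) Not entailed — Noor translated the poem, not the sofa; the sofa belongs to the assembling event.
(e) Entailed — dropping 'in the evening' and generalizing the agent leaves a sub-description the original still satisfies.
(f) Entailed — this follows by dropping conjuncts from the translating event's description.

(a), (e), (f)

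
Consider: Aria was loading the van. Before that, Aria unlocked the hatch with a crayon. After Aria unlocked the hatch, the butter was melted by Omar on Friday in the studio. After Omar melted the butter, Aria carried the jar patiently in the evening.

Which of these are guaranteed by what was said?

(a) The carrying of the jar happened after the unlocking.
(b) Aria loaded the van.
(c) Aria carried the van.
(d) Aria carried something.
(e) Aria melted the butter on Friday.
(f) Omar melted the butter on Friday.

(a), (d), (f)

(a) Entailed — the narrative places the unlocking before the carrying.
(b) Not entailed — 'was loading' is progressive on an accomplishment; it does not entail the completed 'loaded'.
(c) Not entailed — Aria carried the jar, not the van; the van belongs to the loading event.
(d) Entailed — every conjunct here is already in the original carrying event.
(e) Not entailed — the passage has Omar melting the butter, not Aria.
(f) Entailed — every conjunct here is already in the original melting event.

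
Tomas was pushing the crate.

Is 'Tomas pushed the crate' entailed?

'push' is atelic; if Tomas was pushing the crate, then Tomas pushed the crate (for some time).

yes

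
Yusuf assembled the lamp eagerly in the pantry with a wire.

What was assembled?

the lamp

'the lamp' marks the patient of the assembling event.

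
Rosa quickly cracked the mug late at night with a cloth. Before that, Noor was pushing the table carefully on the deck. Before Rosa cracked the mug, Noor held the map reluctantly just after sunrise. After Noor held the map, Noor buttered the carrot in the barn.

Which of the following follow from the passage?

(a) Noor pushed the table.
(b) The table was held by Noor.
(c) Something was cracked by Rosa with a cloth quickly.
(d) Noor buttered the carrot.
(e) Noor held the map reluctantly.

(a) Entailed — 'push' is an activity; 'was pushing' entails that some pushing happened, so 'pushed' holds.
(b) Not entailed — Noor held the map, not the table; the table belongs to the pushing event.
(c) Entailed — the original entails any weakening of itself; this just drops 'late at night' and generalizes the patient.
(d) Entailed — this follows by dropping conjuncts from the buttering event's description.
(e) Entailed — every conjunct here is already in the original holding event.

(a), (c), (d), (e)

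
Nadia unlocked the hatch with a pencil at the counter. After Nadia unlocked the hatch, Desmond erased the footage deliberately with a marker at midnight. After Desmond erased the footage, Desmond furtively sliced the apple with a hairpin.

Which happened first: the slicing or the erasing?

The connectives place the erasing before the slicing.

the erasing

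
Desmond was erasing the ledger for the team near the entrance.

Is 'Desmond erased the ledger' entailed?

no

'was erasing' is progressive; for an accomplishment like 'erase the ledger', it doesn't entail completion.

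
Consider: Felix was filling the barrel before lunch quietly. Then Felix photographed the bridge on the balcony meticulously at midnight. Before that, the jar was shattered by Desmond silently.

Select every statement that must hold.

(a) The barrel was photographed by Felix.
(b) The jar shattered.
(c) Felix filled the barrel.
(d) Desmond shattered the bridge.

(a) Not entailed — Felix photographed the bridge, not the barrel; the barrel belongs to the filling event.
(b) Entailed — 'Desmond shattered the jar' is causative; it entails the inchoative 'the jar shattered'.
(c) Not entailed — 'was filling' is progressive on an accomplishment; it does not entail the completed 'filled'.
(d) Not entailed — Desmond shattered the jar, not the bridge; the bridge belongs to the photographing event.

(b)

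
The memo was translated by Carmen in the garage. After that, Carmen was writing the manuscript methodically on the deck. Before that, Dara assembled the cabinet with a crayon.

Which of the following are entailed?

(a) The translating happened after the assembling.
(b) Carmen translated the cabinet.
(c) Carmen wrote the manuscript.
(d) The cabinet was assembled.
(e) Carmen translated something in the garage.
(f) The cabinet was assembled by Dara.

(d), (e), (f)

(a) Not entailed — the narrative doesn't order the assembling relative to the translating.
(b) Not entailed — Carmen translated the memo, not the cabinet; the cabinet belongs to the assembling event.
(c) Not entailed — 'was writing' is progressive on an accomplishment; it does not entail the completed 'wrote'.
(d) Entailed — this follows by dropping conjuncts from the assembling event's description.
(e) Entailed — every conjunct here is already in the original translating event.
(f) Entailed — the original entails any weakening of itself; this just drops 'with a crayon'.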